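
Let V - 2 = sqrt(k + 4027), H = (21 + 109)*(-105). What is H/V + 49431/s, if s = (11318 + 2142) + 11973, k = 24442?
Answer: 420274863/144790069 - 19110*sqrt(581)/5693 ≈ -78.008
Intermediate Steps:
H = -13650 (H = 130*(-105) = -13650)
s = 25433 (s = 13460 + 11973 = 25433)
V = 2 + 7*sqrt(581) (V = 2 + sqrt(24442 + 4027) = 2 + sqrt(28469) = 2 + 7*sqrt(581) ≈ 170.73)
H/V + 49431/s = -13650/(2 + 7*sqrt(581)) + 49431/25433 = 49431/25433 - 13650/(2 + 7*sqrt(581))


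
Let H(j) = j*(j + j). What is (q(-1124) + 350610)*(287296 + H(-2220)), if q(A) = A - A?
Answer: 3556621498560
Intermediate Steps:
q(A) = 0
H(j) = 2*j² (H(j) = j*(2*j) = 2*j²)
(q(-1124) + 350610)*(287296 + H(-2220)) = (0 + 350610)*(287296 + 2*(-2220)²) = 350610*(287296 + 2*4928400) = 350610*(287296 + 9856800) = 350610*10144096 = 3556621498560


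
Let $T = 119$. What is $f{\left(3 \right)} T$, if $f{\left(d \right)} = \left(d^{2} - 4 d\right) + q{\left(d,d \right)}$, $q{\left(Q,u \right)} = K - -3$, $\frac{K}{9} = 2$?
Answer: $2142$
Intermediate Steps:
$K = 18$ ($K = 9 \cdot 2 = 18$)
$q{\left(Q,u \right)} = 21$ ($q{\left(Q,u \right)} = 18 - -3 = 18 + 3 = 21$)
$f{\left(d \right)} = 21 + d^{2} - 4 d$ ($f{\left(d \right)} = \left(d^{2} - 4 d\right) + 21 = 21 + d^{2} - 4 d$)
$f{\left(3 \right)} T = \left(21 + 3^{2} - 12\right) 119 = \left(21 + 9 - 12\right) 119 = 18 \cdot 119 = 2142$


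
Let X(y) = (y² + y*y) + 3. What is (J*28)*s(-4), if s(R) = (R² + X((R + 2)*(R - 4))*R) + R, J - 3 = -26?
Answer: 1318912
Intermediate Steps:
J = -23 (J = 3 - 26 = -23)
X(y) = 3 + 2*y² (X(y) = (y² + y²) + 3 = 2*y² + 3 = 3 + 2*y²)
s(R) = R + R² + R*(3 + 2*(-4 + R)²*(2 + R)²) (s(R) = (R² + (3 + 2*((R + 2)*(R - 4))²)*R) + R = (R² + (3 + 2*((2 + R)*(-4 + R))²)*R) + R = (R² + (3 + 2*((-4 + R)*(2 + R))²)*R) + R = (R² + (3 + 2*((-4 + R)²*(2 + R)²))*R) + R = (R² + (3 + 2*(-4 + R)²*(2 + R)²)*R) + R = (R² + R*(3 + 2*(-4 + R)²*(2 + R)²)) + R = R + R² + R*(3 + 2*(-4 + R)²*(2 + R)²))
(J*28)*s(-4) = (-23*28)*(-4*(4 - 4 + 2*(8 - 1*(-4)² + 2*(-4))²)) = -(-2576)*(4 - 4 + 2*(8 - 1*16 - 8)²) = -(-2576)*(4 - 4 + 2*(8 - 16 - 8)²) = -(-2576)*(4 - 4 + 2*(-16)²) = -(-2576)*(4 - 4 + 2*256) = -(-2576)*(4 - 4 + 512) = -(-2576)*512 = -644*(-2048) = 1318912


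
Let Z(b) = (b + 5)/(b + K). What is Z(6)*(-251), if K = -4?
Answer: -2761/2 ≈ -1380.5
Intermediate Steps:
Z(b) = (5 + b)/(-4 + b) (Z(b) = (b + 5)/(b - 4) = (5 + b)/(-4 + b))
Z(6)*(-251) = ((5 + 6)/(-4 + 6))*(-251) = (11/2)*(-251) = -2761/2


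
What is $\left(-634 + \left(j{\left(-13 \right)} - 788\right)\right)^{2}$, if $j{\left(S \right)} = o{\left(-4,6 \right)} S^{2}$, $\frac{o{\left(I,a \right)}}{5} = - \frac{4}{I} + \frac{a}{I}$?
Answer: $\frac{13608721}{4} \approx 3.4022 \cdot 10^{6}$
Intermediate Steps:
$o{\left(I,a \right)} = - \frac{20}{I} + \frac{5 a}{I}$ ($o{\left(I,a \right)} = 5 \left(- \frac{4}{I} + \frac{a}{I}\right) = - \frac{20}{I} + \frac{5 a}{I}$)
$j{\left(S \right)} = - \frac{5 S^{2}}{2}$ ($j{\left(S \right)} = \frac{5 \left(-4 + 6\right)}{-4} S^{2} = 5 \left(- \frac{1}{4}\right) 2 S^{2} = - \frac{5 S^{2}}{2}$)
$\left(-634 + \left(j{\left(-13 \right)} - 788\right)\right)^{2} = \left(-634 - \left(788 + \frac{5 \left(-13\right)^{2}}{2}\right)\right)^{2} = \left(-634 - \frac{2421}{2}\right)^{2} = \left(- \frac{3689}{2}\right)^{2} = \frac{13608721}{4}$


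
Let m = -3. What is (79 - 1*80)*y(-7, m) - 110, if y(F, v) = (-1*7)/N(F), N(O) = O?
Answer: -111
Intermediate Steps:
y(F, v) = -7/F (y(F, v) = (-1*7)/F = -7/F)
(79 - 1*80)*y(-7, m) - 110 = (79 - 1*80)*(-7/(-7)) - 110 = (79 - 80)*(-7*(-1/7)) - 110 = -1*1 - 110 = -1 - 110 = -111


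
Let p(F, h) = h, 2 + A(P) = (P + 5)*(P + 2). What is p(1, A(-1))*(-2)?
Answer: -4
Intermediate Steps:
A(P) = -2 + (2 + P)*(5 + P) (A(P) = -2 + (P + 5)*(P + 2) = -2 + (5 + P)*(2 + P) = -2 + (2 + P)*(5 + P))
p(1, A(-1))*(-2) = (8 + (-1)² + 7*(-1))*(-2) = (8 + 1 - 7)*(-2) = 2*(-2) = -4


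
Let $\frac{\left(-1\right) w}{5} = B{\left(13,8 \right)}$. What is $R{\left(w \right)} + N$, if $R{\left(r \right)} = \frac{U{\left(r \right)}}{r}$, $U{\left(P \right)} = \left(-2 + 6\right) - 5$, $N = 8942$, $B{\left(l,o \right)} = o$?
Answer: $\frac{357681}{40} \approx 8942.0$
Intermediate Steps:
$w = -40$ ($w = \left(-5\right) 8 = -40$)
$U{\left(P \right)} = -1$ ($U{\left(P \right)} = 4 - 5 = -1$)
$R{\left(r \right)} = - \frac{1}{r}$
$R{\left(w \right)} + N = - \frac{1}{-40} + 8942 = \left(-1\right) \left(- \frac{1}{40}\right) + 8942 = \frac{1}{40} + 8942 = \frac{357681}{40}$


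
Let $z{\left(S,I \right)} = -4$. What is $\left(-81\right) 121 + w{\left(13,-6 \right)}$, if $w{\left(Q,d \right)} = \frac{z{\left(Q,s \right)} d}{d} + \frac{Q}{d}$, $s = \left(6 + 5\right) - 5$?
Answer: $- \frac{58843}{6} \approx -9807.2$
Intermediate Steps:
$s = 6$ ($s = 11 - 5 = 6$)
$w{\left(Q,d \right)} = -4 + \frac{Q}{d}$ ($w{\left(Q,d \right)} = \frac{\left(-4\right) d}{d} + \frac{Q}{d} = -4 + \frac{Q}{d}$)
$\left(-81\right) 121 + w{\left(13,-6 \right)} = \left(-81\right) 121 - \left(4 - \frac{13}{-6}\right) = -9801 + \left(-4 + 13 \left(- \frac{1}{6}\right)\right) = -9801 - \frac{37}{6} = - \frac{58843}{6}$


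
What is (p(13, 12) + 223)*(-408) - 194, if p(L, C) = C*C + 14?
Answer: -155642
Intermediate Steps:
p(L, C) = 14 + C² (p(L, C) = C² + 14 = 14 + C²)
(p(13, 12) + 223)*(-408) - 194 = ((14 + 12²) + 223)*(-408) - 194 = ((14 + 144) + 223)*(-408) - 194 = (158 + 223)*(-408) - 194 = 381*(-408) - 194 = -155448 - 194 = -155642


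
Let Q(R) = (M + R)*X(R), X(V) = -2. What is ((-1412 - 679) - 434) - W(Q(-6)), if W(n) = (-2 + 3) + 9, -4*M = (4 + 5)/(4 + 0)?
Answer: -2535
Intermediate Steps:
M = -9/16 (M = -(4 + 5)/(4*(4 + 0)) = -9/(4*4) = -¼*9/4 = -9/16 ≈ -0.56250)
Q(R) = 9/8 - 2*R (Q(R) = (-9/16 + R)*(-2) = 9/8 - 2*R)
W(n) = 10 (W(n) = 1 + 9 = 10)
((-1412 - 679) - 434) - W(Q(-6)) = ((-1412 - 679) - 434) - 1*10 = (-2091 - 434) - 10 = -2525 - 10 = -2535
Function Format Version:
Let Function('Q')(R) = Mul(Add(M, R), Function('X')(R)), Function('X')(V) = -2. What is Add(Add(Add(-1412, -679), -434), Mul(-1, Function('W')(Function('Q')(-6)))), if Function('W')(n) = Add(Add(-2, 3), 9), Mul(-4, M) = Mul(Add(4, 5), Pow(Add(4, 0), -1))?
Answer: -2535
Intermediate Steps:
M = Rational(-9, 16) (M = Mul(Rational(-1, 4), Mul(Add(4, 5), Pow(Add(4, 0), -1))) = Mul(Rational(-1, 4), Mul(9, Pow(4, -1))) = Mul(Rational(-1, 4), Mul(9, Rational(1, 4))) = Mul(Rational(-1, 4), Rational(9, 4)) = Rational(-9, 16) ≈ -0.56250)
Function('Q')(R) = Add(Rational(9, 8), Mul(-2, R)) (Function('Q')(R) = Mul(Add(Rational(-9, 16), R), -2) = Add(Rational(9, 8), Mul(-2, R)))
Function('W')(n) = 10 (Function('W')(n) = Add(1, 9) = 10)
Add(Add(Add(-1412, -679), -434), Mul(-1, Function('W')(Function('Q')(-6)))) = Add(Add(Add(-1412, -679), -434), Mul(-1, 10)) = Add(Add(-2091, -434), -10) = Add(-2525, -10) = -2535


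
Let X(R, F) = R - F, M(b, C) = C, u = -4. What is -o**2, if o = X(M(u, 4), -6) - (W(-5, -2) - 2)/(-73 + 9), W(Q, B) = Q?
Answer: -400689/4096 ≈ -97.824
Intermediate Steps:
o = 633/64 (o = (4 - 1*(-6)) - (-5 - 2)/(-73 + 9) = (4 + 6) - (-7)/(-64) = 10 - (-7)*(-1)/64 = 10 - 1*7/64 = 10 - 7/64 = 633/64 ≈ 9.8906)
-o**2 = -(633/64)**2 = -1*400689/4096 = -400689/4096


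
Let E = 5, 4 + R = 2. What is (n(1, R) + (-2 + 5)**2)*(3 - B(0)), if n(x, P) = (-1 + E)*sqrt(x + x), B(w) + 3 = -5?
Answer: 99 + 44*sqrt(2) ≈ 161.23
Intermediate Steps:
R = -2 (R = -4 + 2 = -2)
B(w) = -8 (B(w) = -3 - 5 = -8)
n(x, P) = 4*sqrt(2)*sqrt(x) (n(x, P) = (-1 + 5)*sqrt(x + x) = 4*sqrt(2*x) = 4*(sqrt(2)*sqrt(x)) = 4*sqrt(2)*sqrt(x))
(n(1, R) + (-2 + 5)**2)*(3 - B(0)) = (4*sqrt(2)*sqrt(1) + (-2 + 5)**2)*(3 - 1*(-8)) = (4*sqrt(2)*1 + 3**2)*(3 + 8) = (4*sqrt(2) + 9)*11 = (9 + 4*sqrt(2))*11 = 99 + 44*sqrt(2)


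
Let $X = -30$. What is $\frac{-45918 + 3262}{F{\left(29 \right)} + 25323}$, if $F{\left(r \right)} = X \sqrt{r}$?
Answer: $- \frac{360059296}{213742743} - \frac{426560 \sqrt{29}}{213742743} \approx -1.6953$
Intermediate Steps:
$F{\left(r \right)} = - 30 \sqrt{r}$
$\frac{-45918 + 3262}{F{\left(29 \right)} + 25323} = \frac{-45918 + 3262}{- 30 \sqrt{29} + 25323} = - \frac{42656}{25323 - 30 \sqrt{29}}$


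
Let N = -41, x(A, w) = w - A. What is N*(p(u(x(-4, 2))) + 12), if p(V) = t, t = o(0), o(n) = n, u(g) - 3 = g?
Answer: -492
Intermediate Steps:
u(g) = 3 + g
t = 0
p(V) = 0
N*(p(u(x(-4, 2))) + 12) = -41*(0 + 12) = -41*12 = -492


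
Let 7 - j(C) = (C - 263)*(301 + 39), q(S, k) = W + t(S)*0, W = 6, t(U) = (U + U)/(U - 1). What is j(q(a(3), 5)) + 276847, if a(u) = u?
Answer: 364234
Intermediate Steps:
t(U) = 2*U/(-1 + U) (t(U) = (2*U)/(-1 + U) = 2*U/(-1 + U))
q(S, k) = 6 (q(S, k) = 6 + (2*S/(-1 + S))*0 = 6 + 0 = 6)
j(C) = 89427 - 340*C (j(C) = 7 - (C - 263)*(301 + 39) = 7 - (-263 + C)*340 = 7 - (-89420 + 340*C) = 7 + (89420 - 340*C) = 89427 - 340*C)
j(q(a(3), 5)) + 276847 = (89427 - 340*6) + 276847 = (89427 - 2040) + 276847 = 87387 + 276847 = 364234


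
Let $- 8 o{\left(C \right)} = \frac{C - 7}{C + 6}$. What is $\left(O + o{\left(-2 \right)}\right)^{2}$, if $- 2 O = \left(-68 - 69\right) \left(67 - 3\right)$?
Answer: $\frac{19683248209}{1024} \approx 1.9222 \cdot 10^{7}$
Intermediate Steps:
$o{\left(C \right)} = - \frac{-7 + C}{8 \left(6 + C\right)}$ ($o{\left(C \right)} = - \frac{\left(C - 7\right) \frac{1}{C + 6}}{8} = - \frac{\left(-7 + C\right) \frac{1}{6 + C}}{8} = - \frac{\frac{1}{6 + C} \left(-7 + C\right)}{8} = - \frac{-7 + C}{8 \left(6 + C\right)}$)
$O = 4384$ ($O = - \frac{\left(-68 - 69\right) \left(67 - 3\right)}{2} = - \frac{\left(-137\right) 64}{2} = \left(- \frac{1}{2}\right) \left(-8768\right) = 4384$)
$\left(O + o{\left(-2 \right)}\right)^{2} = \left(4384 + \frac{7 - -2}{8 \left(6 - 2\right)}\right)^{2} = \left(4384 + \frac{7 + 2}{8 \cdot 4}\right)^{2} = \left(4384 + \frac{1}{8} \cdot \frac{1}{4} \cdot 9\right)^{2} = \left(4384 + \frac{9}{32}\right)^{2} = \left(\frac{140297}{32}\right)^{2} = \frac{19683248209}{1024}$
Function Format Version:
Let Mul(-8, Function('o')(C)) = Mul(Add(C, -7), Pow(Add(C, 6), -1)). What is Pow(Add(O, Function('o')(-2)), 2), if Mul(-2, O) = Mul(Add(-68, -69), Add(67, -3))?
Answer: Rational(19683248209, 1024) ≈ 1.9222e+7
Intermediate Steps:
Function('o')(C) = Mul(Rational(-1, 8), Pow(Add(6, C), -1), Add(-7, C)) (Function('o')(C) = Mul(Rational(-1, 8), Mul(Add(C, -7), Pow(Add(C, 6), -1))) = Mul(Rational(-1, 8), Mul(Add(-7, C), Pow(Add(6, C), -1))) = Mul(Rational(-1, 8), Mul(Pow(Add(6, C), -1), Add(-7, C))) = Mul(Rational(-1, 8), Pow(Add(6, C), -1), Add(-7, C)))
O = 4384 (O = Mul(Rational(-1, 2), Mul(Add(-68, -69), Add(67, -3))) = Mul(Rational(-1, 2), Mul(-137, 64)) = Mul(Rational(-1, 2), -8768) = 4384)
Pow(Add(O, Function('o')(-2)), 2) = Pow(Add(4384, Mul(Rational(1, 8), Pow(Add(6, -2), -1), Add(7, Mul(-1, -2)))), 2) = Pow(Add(4384, Mul(Rational(1, 8), Pow(4, -1), Add(7, 2))), 2) = Pow(Add(4384, Mul(Rational(1, 8), Rational(1, 4), 9)), 2) = Pow(Add(4384, Rational(9, 32)), 2) = Pow(Rational(140297, 32), 2) = Rational(19683248209, 1024)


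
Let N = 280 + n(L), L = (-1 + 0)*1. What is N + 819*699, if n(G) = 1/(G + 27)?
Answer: 14891787/26 ≈ 5.7276e+5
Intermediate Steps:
L = -1 (L = -1*1 = -1)
n(G) = 1/(27 + G)
N = 7281/26 (N = 280 + 1/(27 - 1) = 280 + 1/26 = 7281/26 ≈ 280.04)
N + 819*699 = 7281/26 + 819*699 = 7281/26 + 572481 = 14891787/26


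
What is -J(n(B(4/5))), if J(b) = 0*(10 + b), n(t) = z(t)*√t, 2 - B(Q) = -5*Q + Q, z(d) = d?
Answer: 0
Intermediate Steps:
B(Q) = 2 + 4*Q (B(Q) = 2 - (-5*Q + Q) = 2 - (-4)*Q = 2 + 4*Q)
n(t) = t^(3/2) (n(t) = t*√t = t^(3/2))
J(b) = 0
-J(n(B(4/5))) = -1*0 = 0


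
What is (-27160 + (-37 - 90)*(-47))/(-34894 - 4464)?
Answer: 21191/39358 ≈ 0.53842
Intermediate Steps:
(-27160 + (-37 - 90)*(-47))/(-34894 - 4464) = (-27160 - 127*(-47))/(-39358) = (-27160 + 5969)*(-1/39358) = -21191*(-1/39358) = 21191/39358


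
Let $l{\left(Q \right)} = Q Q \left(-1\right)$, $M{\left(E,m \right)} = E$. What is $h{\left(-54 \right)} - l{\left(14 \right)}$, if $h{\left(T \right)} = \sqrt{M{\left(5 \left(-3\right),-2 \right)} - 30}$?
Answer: $196 + 3 i \sqrt{5} \approx 196.0 + 6.7082 i$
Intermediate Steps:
$h{\left(T \right)} = 3 i \sqrt{5}$ ($h{\left(T \right)} = \sqrt{5 \left(-3\right) - 30} = \sqrt{-15 - 30} = \sqrt{-45} = 3 i \sqrt{5}$)
$l{\left(Q \right)} = - Q^{2}$ ($l{\left(Q \right)} = Q \left(- Q\right) = - Q^{2}$)
$h{\left(-54 \right)} - l{\left(14 \right)} = 3 i \sqrt{5} - - 14^{2} = 3 i \sqrt{5} - \left(-1\right) 196 = 3 i \sqrt{5} - -196 = 3 i \sqrt{5} + 196 = 196 + 3 i \sqrt{5}$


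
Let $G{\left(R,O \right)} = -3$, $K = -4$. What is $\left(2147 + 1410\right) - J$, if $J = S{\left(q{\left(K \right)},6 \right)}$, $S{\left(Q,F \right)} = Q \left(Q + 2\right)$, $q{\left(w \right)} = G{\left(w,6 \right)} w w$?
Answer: $1349$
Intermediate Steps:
$q{\left(w \right)} = - 3 w^{2}$ ($q{\left(w \right)} = - 3 w w = - 3 w^{2}$)
$S{\left(Q,F \right)} = Q \left(2 + Q\right)$
$J = 2208$ ($J = - 3 \left(-4\right)^{2} \left(2 - 3 \left(-4\right)^{2}\right) = \left(-3\right) 16 \left(2 - 48\right) = - 48 \left(2 - 48\right) = \left(-48\right) \left(-46\right) = 2208$)
$\left(2147 + 1410\right) - J = \left(2147 + 1410\right) - 2208 = 3557 - 2208 = 1349$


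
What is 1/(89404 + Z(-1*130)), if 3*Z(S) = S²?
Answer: 3/285112 ≈ 1.0522e-5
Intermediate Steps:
Z(S) = S²/3
1/(89404 + Z(-1*130)) = 1/(89404 + (-1*130)²/3) = 1/(89404 + (⅓)*(-130)²) = 1/(89404 + (⅓)*16900) = 1/(89404 + 16900/3) = 1/(285112/3) = 3/285112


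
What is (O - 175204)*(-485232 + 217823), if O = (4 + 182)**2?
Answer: 37599844672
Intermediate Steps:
O = 34596 (O = 186**2 = 34596)
(O - 175204)*(-485232 + 217823) = (34596 - 175204)*(-485232 + 217823) = -140608*(-267409) = 37599844672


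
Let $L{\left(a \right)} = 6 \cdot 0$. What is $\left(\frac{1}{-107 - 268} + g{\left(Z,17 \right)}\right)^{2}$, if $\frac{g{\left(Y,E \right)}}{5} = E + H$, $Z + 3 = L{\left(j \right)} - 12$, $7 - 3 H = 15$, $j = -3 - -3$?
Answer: $\frac{80245764}{15625} \approx 5135.7$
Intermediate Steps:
$j = 0$ ($j = -3 + 3 = 0$)
$H = - \frac{8}{3}$ ($H = \frac{7}{3} - 5 = - \frac{8}{3} \approx -2.6667$)
$L{\left(a \right)} = 0$
$Z = -15$ ($Z = -3 + \left(0 - 12\right) = -3 - 12 = -15$)
$g{\left(Y,E \right)} = - \frac{40}{3} + 5 E$ ($g{\left(Y,E \right)} = 5 \left(E - \frac{8}{3}\right) = 5 \left(- \frac{8}{3} + E\right) = - \frac{40}{3} + 5 E$)
$\left(\frac{1}{-107 - 268} + g{\left(Z,17 \right)}\right)^{2} = \left(\frac{1}{-107 - 268} + \left(- \frac{40}{3} + 5 \cdot 17\right)\right)^{2} = \left(\frac{1}{-375} + \left(- \frac{40}{3} + 85\right)\right)^{2} = \left(- \frac{1}{375} + \frac{215}{3}\right)^{2} = \left(\frac{8958}{125}\right)^{2} = \frac{80245764}{15625}$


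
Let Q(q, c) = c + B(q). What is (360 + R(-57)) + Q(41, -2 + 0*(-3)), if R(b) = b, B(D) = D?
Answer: 342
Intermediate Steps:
Q(q, c) = c + q
(360 + R(-57)) + Q(41, -2 + 0*(-3)) = (360 - 57) + ((-2 + 0*(-3)) + 41) = 303 + ((-2 + 0) + 41) = 303 + (-2 + 41) = 303 + 39 = 342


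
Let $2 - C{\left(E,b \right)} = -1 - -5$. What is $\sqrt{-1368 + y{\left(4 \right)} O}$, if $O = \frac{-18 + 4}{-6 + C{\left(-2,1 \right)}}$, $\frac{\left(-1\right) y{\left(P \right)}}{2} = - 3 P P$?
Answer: $20 i \sqrt{3} \approx 34.641 i$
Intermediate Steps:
$C{\left(E,b \right)} = -2$ ($C{\left(E,b \right)} = 2 - \left(-1 - -5\right) = 2 - \left(-1 + 5\right) = 2 - 4 = -2$)
$y{\left(P \right)} = 6 P^{2}$ ($y{\left(P \right)} = - 2 - 3 P P = - 2 \left(- 3 P^{2}\right) = 6 P^{2}$)
$O = \frac{7}{4}$ ($O = \frac{-18 + 4}{-6 - 2} = - \frac{14}{-8} = \left(-14\right) \left(- \frac{1}{8}\right) = \frac{7}{4} \approx 1.75$)
$\sqrt{-1368 + y{\left(4 \right)} O} = \sqrt{-1368 + 6 \cdot 4^{2} \cdot \frac{7}{4}} = \sqrt{-1368 + 6 \cdot 16 \cdot \frac{7}{4}} = \sqrt{-1368 + 96 \cdot \frac{7}{4}} = \sqrt{-1368 + 168} = \sqrt{-1200} = 20 i \sqrt{3}$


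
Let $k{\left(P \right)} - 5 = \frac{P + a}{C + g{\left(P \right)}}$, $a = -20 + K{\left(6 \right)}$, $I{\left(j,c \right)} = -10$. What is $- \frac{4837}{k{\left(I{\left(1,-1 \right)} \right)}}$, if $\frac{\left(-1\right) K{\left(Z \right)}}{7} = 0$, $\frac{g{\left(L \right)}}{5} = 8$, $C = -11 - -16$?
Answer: $- \frac{14511}{13} \approx -1116.2$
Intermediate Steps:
$C = 5$ ($C = -11 + 16 = 5$)
$g{\left(L \right)} = 40$ ($g{\left(L \right)} = 5 \cdot 8 = 40$)
$K{\left(Z \right)} = 0$ ($K{\left(Z \right)} = \left(-7\right) 0 = 0$)
$a = -20$ ($a = -20 + 0 = -20$)
$k{\left(P \right)} = \frac{41}{9} + \frac{P}{45}$ ($k{\left(P \right)} = 5 + \frac{P - 20}{5 + 40} = 5 + \frac{-20 + P}{45} = 5 + \left(-20 + P\right) \frac{1}{45} = 5 + \left(- \frac{4}{9} + \frac{P}{45}\right) = \frac{41}{9} + \frac{P}{45}$)
$- \frac{4837}{k{\left(I{\left(1,-1 \right)} \right)}} = - \frac{4837}{\frac{41}{9} + \frac{1}{45} \left(-10\right)} = - \frac{4837}{\frac{41}{9} - \frac{2}{9}} = - \frac{4837}{\frac{13}{3}} = \left(-4837\right) \frac{3}{13} = - \frac{14511}{13}$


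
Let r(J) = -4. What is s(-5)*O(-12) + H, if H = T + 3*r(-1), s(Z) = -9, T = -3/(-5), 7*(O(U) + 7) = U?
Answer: 2346/35 ≈ 67.029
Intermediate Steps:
O(U) = -7 + U/7
T = ⅗ (T = -3*(-⅕) = ⅗ ≈ 0.60000)
H = -57/5 (H = ⅗ + 3*(-4) = ⅗ - 12 = -57/5 ≈ -11.400)
s(-5)*O(-12) + H = -9*(-7 + (⅐)*(-12)) - 57/5 = -9*(-7 - 12/7) - 57/5 = -9*(-61/7) - 57/5 = 549/7 - 57/5 = 2346/35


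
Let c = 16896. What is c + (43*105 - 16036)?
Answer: 5375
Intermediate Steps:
c + (43*105 - 16036) = 16896 + (43*105 - 16036) = 16896 + (4515 - 16036) = 16896 - 11521 = 5375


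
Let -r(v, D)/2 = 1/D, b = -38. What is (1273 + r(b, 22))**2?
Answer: 196056004/121 ≈ 1.6203e+6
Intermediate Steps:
r(v, D) = -2/D
(1273 + r(b, 22))**2 = (1273 - 2/22)**2 = (1273 - 2*1/22)**2 = (1273 - 1/11)**2 = (14002/11)**2 = 196056004/121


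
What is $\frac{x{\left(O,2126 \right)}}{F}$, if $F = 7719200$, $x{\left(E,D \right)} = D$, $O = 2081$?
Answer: $\frac{1063}{3859600} \approx 0.00027542$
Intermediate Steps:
$\frac{x{\left(O,2126 \right)}}{F} = \frac{2126}{7719200} = 2126 \cdot \frac{1}{7719200} = \frac{1063}{3859600}$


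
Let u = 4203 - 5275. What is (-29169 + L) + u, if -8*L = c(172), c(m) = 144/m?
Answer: -2600735/86 ≈ -30241.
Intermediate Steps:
u = -1072
L = -9/86 (L = -18/172 = -1/8*36/43 = -9/86 ≈ -0.10465)
(-29169 + L) + u = (-29169 - 9/86) - 1072 = -2508543/86 - 1072 = -2600735/86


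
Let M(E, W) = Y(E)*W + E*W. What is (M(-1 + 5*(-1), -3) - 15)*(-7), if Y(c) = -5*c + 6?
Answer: 735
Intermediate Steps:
Y(c) = 6 - 5*c
M(E, W) = E*W + W*(6 - 5*E) (M(E, W) = (6 - 5*E)*W + E*W = W*(6 - 5*E) + E*W = E*W + W*(6 - 5*E))
(M(-1 + 5*(-1), -3) - 15)*(-7) = (2*(-3)*(3 - 2*(-1 + 5*(-1))) - 15)*(-7) = (2*(-3)*(3 - 2*(-1 - 5)) - 15)*(-7) = (2*(-3)*(3 - 2*(-6)) - 15)*(-7) = (2*(-3)*(3 + 12) - 15)*(-7) = (2*(-3)*15 - 15)*(-7) = (-90 - 15)*(-7) = -105*(-7) = 735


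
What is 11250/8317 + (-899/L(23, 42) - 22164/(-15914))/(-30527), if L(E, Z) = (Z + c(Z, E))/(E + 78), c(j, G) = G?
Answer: 183626005385971/131314759580095 ≈ 1.3984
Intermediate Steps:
L(E, Z) = (E + Z)/(78 + E) (L(E, Z) = (Z + E)/(E + 78) = (E + Z)/(78 + E))
11250/8317 + (-899/L(23, 42) - 22164/(-15914))/(-30527) = 11250/8317 + (-899*(78 + 23)/(23 + 42) - 22164/(-15914))/(-30527) = 11250*(1/8317) + (-899/(65/101) - 22164*(-1/15914))*(-1/30527) = 11250/8317 + (-899/((1/101)*65) + 11082/7957)*(-1/30527) = 11250/8317 + (-899/65/101 + 11082/7957)*(-1/30527) = 11250/8317 + (-899*101/65 + 11082/7957)*(-1/30527) = 11250/8317 + (-90799/65 + 11082/7957)*(-1/30527) = 11250/8317 - 721767313/517205*(-1/30527) = 11250/8317 + 721767313/15788717035 = 183626005385971/131314759580095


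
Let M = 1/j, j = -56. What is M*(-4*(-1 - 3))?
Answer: -2/7 ≈ -0.28571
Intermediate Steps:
M = -1/56 (M = 1/(-56) = -1/56 ≈ -0.017857)
M*(-4*(-1 - 3)) = -(-1)*(-1 - 3)/14 = -(-1)*(-4)/14 = -1/56*16 = -2/7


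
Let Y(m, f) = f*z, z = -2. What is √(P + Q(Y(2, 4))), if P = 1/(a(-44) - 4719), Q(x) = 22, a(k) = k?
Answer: √499090955/4763 ≈ 4.6904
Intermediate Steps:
Y(m, f) = -2*f (Y(m, f) = f*(-2) = -2*f)
P = -1/4763 (P = 1/(-44 - 4719) = 1/(-4763) = -1/4763 ≈ -0.00020995)
√(P + Q(Y(2, 4))) = √(-1/4763 + 22) = √(104785/4763) = √499090955/4763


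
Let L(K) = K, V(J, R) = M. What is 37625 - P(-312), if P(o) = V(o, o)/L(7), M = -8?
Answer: 263383/7 ≈ 37626.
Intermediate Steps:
V(J, R) = -8
P(o) = -8/7
37625 - P(-312) = 37625 - 1*(-8/7) = 37625 + 8/7 = 263383/7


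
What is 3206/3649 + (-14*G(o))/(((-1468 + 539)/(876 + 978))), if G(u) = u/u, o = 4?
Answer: 97691818/3389921 ≈ 28.818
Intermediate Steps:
G(u) = 1
3206/3649 + (-14*G(o))/(((-1468 + 539)/(876 + 978))) = 3206/3649 + (-14*1)/(((-1468 + 539)/(876 + 978))) = 3206*(1/3649) - 14/((-929/1854)) = 3206/3649 - 14/((-929*1/1854)) = 3206/3649 - 14/(-929/1854) = 3206/3649 - 14*(-1854/929) = 3206/3649 + 25956/929 = 97691818/3389921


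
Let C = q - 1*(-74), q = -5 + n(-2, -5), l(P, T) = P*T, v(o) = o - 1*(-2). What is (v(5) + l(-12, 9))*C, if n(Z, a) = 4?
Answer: -7373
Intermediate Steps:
v(o) = 2 + o (v(o) = o + 2 = 2 + o)
q = -1 (q = -5 + 4 = -1)
C = 73 (C = -1 - 1*(-74) = -1 + 74 = 73)
(v(5) + l(-12, 9))*C = ((2 + 5) - 12*9)*73 = (7 - 108)*73 = -101*73 = -7373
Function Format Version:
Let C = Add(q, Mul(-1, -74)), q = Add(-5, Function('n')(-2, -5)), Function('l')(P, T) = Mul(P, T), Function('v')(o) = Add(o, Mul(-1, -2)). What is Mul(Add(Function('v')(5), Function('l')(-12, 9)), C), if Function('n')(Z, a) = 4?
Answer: -7373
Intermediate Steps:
Function('v')(o) = Add(2, o) (Function('v')(o) = Add(o, 2) = Add(2, o))
q = -1 (q = Add(-5, 4) = -1)
C = 73 (C = Add(-1, Mul(-1, -74)) = Add(-1, 74) = 73)
Mul(Add(Function('v')(5), Function('l')(-12, 9)), C) = Mul(Add(Add(2, 5), Mul(-12, 9)), 73) = Mul(Add(7, -108), 73) = Mul(-101, 73) = -7373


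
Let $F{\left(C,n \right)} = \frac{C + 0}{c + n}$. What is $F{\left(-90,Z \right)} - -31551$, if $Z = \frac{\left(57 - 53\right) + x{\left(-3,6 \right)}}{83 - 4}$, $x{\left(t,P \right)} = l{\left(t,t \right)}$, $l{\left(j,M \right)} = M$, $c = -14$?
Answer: $\frac{6974193}{221} \approx 31557.0$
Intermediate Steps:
$x{\left(t,P \right)} = t$
$Z = \frac{1}{79}$ ($Z = \frac{\left(57 - 53\right) - 3}{83 - 4} = \frac{4 - 3}{79} = 1 \cdot \frac{1}{79} = \frac{1}{79} \approx 0.012658$)
$F{\left(C,n \right)} = \frac{C}{-14 + n}$ ($F{\left(C,n \right)} = \frac{C + 0}{-14 + n} = \frac{C}{-14 + n}$)
$F{\left(-90,Z \right)} - -31551 = - \frac{90}{-14 + \frac{1}{79}} - -31551 = - \frac{90}{- \frac{1105}{79}} + 31551 = \left(-90\right) \left(- \frac{79}{1105}\right) + 31551 = \frac{1422}{221} + 31551 = \frac{6974193}{221}$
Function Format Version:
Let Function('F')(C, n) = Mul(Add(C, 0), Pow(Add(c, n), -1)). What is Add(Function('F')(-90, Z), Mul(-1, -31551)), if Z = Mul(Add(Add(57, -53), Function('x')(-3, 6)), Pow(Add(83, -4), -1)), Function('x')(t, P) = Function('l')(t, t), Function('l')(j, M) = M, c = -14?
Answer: Rational(6974193, 221) ≈ 31557.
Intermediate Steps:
Function('x')(t, P) = t
Z = Rational(1, 79) (Z = Mul(Add(Add(57, -53), -3), Pow(Add(83, -4), -1)) = Mul(Add(4, -3), Pow(79, -1)) = Mul(1, Rational(1, 79)) = Rational(1, 79) ≈ 0.012658)
Function('F')(C, n) = Mul(C, Pow(Add(-14, n), -1)) (Function('F')(C, n) = Mul(Add(C, 0), Pow(Add(-14, n), -1)) = Mul(C, Pow(Add(-14, n), -1)))
Add(Function('F')(-90, Z), Mul(-1, -31551)) = Add(Mul(-90, Pow(Add(-14, Rational(1, 79)), -1)), Mul(-1, -31551)) = Add(Mul(-90, Pow(Rational(-1105, 79), -1)), 31551) = Add(Mul(-90, Rational(-79, 1105)), 31551) = Add(Rational(1422, 221), 31551) = Rational(6974193, 221)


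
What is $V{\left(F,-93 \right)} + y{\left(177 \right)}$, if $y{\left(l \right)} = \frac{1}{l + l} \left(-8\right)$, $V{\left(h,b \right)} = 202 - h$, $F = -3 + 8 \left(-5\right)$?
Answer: $\frac{43361}{177} \approx 244.98$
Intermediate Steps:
$F = -43$ ($F = -3 - 40 = -43$)
$y{\left(l \right)} = - \frac{4}{l}$ ($y{\left(l \right)} = \frac{1}{2 l} \left(-8\right) = - \frac{4}{l}$)
$V{\left(F,-93 \right)} + y{\left(177 \right)} = \left(202 - -43\right) - \frac{4}{177} = \left(202 + 43\right) - \frac{4}{177} = 245 - \frac{4}{177} = \frac{43361}{177}$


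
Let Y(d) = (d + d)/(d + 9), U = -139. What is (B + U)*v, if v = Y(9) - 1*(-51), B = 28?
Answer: -5772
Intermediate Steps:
Y(d) = 2*d/(9 + d) (Y(d) = (2*d)/(9 + d) = 2*d/(9 + d))
v = 52 (v = 2*9/(9 + 9) - 1*(-51) = 2*9/18 + 51 = 2*9*(1/18) + 51 = 1 + 51 = 52)
(B + U)*v = (28 - 139)*52 = -111*52 = -5772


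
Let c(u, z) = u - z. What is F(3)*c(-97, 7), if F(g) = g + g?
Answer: -624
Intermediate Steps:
F(g) = 2*g
F(3)*c(-97, 7) = (2*3)*(-97 - 1*7) = 6*(-97 - 7) = 6*(-104) = -624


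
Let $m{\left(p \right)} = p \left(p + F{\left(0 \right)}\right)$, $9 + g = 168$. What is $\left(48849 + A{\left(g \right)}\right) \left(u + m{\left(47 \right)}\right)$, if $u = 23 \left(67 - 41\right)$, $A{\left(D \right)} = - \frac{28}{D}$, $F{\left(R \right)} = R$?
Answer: $\frac{21801865141}{159} \approx 1.3712 \cdot 10^{8}$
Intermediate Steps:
$g = 159$ ($g = -9 + 168 = 159$)
$u = 598$ ($u = 23 \cdot 26 = 598$)
$m{\left(p \right)} = p^{2}$ ($m{\left(p \right)} = p \left(p + 0\right) = p p = p^{2}$)
$\left(48849 + A{\left(g \right)}\right) \left(u + m{\left(47 \right)}\right) = \left(48849 - \frac{28}{159}\right) \left(598 + 47^{2}\right) = \left(48849 - \frac{28}{159}\right) \left(598 + 2209\right) = \left(48849 - \frac{28}{159}\right) 2807 = \frac{7766963}{159} \cdot 2807 = \frac{21801865141}{159}$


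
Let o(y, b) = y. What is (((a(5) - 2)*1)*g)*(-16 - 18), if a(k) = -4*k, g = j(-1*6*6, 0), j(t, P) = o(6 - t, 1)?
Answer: 31416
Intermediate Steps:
j(t, P) = 6 - t
g = 42 (g = 6 - (-1*6)*6 = 6 - (-6)*6 = 6 - 1*(-36) = 6 + 36 = 42)
(((a(5) - 2)*1)*g)*(-16 - 18) = (((-4*5 - 2)*1)*42)*(-16 - 18) = (((-20 - 2)*1)*42)*(-34) = (-22*1*42)*(-34) = -22*42*(-34) = -924*(-34) = 31416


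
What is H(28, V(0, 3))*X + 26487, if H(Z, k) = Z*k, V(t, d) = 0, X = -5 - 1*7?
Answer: 26487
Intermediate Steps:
X = -12 (X = -5 - 7 = -12)
H(28, V(0, 3))*X + 26487 = (28*0)*(-12) + 26487 = 0*(-12) + 26487 = 0 + 26487 = 26487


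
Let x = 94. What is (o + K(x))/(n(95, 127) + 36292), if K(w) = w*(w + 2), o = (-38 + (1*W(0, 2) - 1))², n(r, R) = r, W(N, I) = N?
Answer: 3515/12129 ≈ 0.28980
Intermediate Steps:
o = 1521 (o = (-38 + (1*0 - 1))² = (-38 + (0 - 1))² = (-38 - 1)² = (-39)² = 1521)
K(w) = w*(2 + w)
(o + K(x))/(n(95, 127) + 36292) = (1521 + 94*(2 + 94))/(95 + 36292) = (1521 + 94*96)/36387 = (1521 + 9024)*(1/36387) = 10545*(1/36387) = 3515/12129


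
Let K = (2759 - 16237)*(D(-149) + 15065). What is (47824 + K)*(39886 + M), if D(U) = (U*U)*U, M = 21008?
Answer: 2702569397868144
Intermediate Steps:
D(U) = U³ (D(U) = U²*U = U³)
K = 44381490552 (K = (2759 - 16237)*((-149)³ + 15065) = -13478*(-3307949 + 15065) = -13478*(-3292884) = 44381490552)
(47824 + K)*(39886 + M) = (47824 + 44381490552)*(39886 + 21008) = 44381538376*60894 = 2702569397868144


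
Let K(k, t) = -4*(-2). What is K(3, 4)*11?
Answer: 88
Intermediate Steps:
K(k, t) = 8
K(3, 4)*11 = 8*11 = 88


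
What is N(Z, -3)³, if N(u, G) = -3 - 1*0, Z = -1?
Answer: -27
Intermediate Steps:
N(u, G) = -3 (N(u, G) = -3 + 0 = -3)
N(Z, -3)³ = (-3)³ = -27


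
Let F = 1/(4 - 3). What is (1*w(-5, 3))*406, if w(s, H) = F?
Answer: 406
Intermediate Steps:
F = 1 (F = 1/1 = 1)
w(s, H) = 1
(1*w(-5, 3))*406 = (1*1)*406 = 1*406 = 406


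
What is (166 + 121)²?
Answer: 82369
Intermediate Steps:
(166 + 121)² = 287² = 82369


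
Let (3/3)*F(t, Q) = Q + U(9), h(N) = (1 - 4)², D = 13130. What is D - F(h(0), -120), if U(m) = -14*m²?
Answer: 14384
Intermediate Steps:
h(N) = 9 (h(N) = (-3)² = 9)
F(t, Q) = -1134 + Q (F(t, Q) = Q - 14*9² = Q - 14*81 = Q - 1134 = -1134 + Q)
D - F(h(0), -120) = 13130 - (-1134 - 120) = 13130 - 1*(-1254) = 13130 + 1254 = 14384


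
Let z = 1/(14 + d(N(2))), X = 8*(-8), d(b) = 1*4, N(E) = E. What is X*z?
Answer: -32/9 ≈ -3.5556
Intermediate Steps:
d(b) = 4
X = -64
z = 1/18 (z = 1/(14 + 4) = 1/18 ≈ 0.055556)
X*z = -64*1/18 = -32/9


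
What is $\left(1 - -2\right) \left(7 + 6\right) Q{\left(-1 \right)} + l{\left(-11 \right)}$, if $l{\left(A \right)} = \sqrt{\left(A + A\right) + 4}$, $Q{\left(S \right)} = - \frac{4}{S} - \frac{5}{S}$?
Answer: $351 + 3 i \sqrt{2} \approx 351.0 + 4.2426 i$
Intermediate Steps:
$Q{\left(S \right)} = - \frac{9}{S}$
$l{\left(A \right)} = \sqrt{4 + 2 A}$ ($l{\left(A \right)} = \sqrt{2 A + 4} = \sqrt{4 + 2 A}$)
$\left(1 - -2\right) \left(7 + 6\right) Q{\left(-1 \right)} + l{\left(-11 \right)} = \left(1 - -2\right) \left(7 + 6\right) \left(- \frac{9}{-1}\right) + \sqrt{4 + 2 \left(-11\right)} = \left(1 + 2\right) 13 \left(\left(-9\right) \left(-1\right)\right) + \sqrt{4 - 22} = 3 \cdot 13 \cdot 9 + \sqrt{-18} = 39 \cdot 9 + 3 i \sqrt{2} = 351 + 3 i \sqrt{2}$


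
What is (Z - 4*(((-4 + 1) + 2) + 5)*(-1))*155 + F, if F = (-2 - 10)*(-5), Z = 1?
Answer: 2695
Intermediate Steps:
F = 60 (F = -12*(-5) = 60)
(Z - 4*(((-4 + 1) + 2) + 5)*(-1))*155 + F = (1 - 4*(((-4 + 1) + 2) + 5)*(-1))*155 + 60 = (1 - 4*((-3 + 2) + 5)*(-1))*155 + 60 = (1 - 4*(-1 + 5)*(-1))*155 + 60 = (1 - 16*(-1))*155 + 60 = (1 - 4*(-4))*155 + 60 = (1 + 16)*155 + 60 = 17*155 + 60 = 2635 + 60 = 2695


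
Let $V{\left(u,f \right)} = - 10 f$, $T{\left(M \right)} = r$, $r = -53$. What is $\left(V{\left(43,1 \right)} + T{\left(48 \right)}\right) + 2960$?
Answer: $2897$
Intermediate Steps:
$T{\left(M \right)} = -53$
$\left(V{\left(43,1 \right)} + T{\left(48 \right)}\right) + 2960 = \left(\left(-10\right) 1 - 53\right) + 2960 = \left(-10 - 53\right) + 2960 = -63 + 2960 = 2897$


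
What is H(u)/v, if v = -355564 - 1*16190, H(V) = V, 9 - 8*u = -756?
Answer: -85/330448 ≈ -0.00025723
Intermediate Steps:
u = 765/8 (u = 9/8 - ⅛*(-756) = 9/8 + 189/2 = 765/8 ≈ 95.625)
v = -371754 (v = -355564 - 16190 = -371754)
H(u)/v = (765/8)/(-371754) = (765/8)*(-1/371754) = -85/330448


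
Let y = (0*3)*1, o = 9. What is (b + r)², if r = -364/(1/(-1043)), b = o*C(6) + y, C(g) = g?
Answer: 144176646436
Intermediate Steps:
y = 0 (y = 0*1 = 0)
b = 54 (b = 9*6 + 0 = 54 + 0 = 54)
r = 379652 (r = -364/(-1/1043) = -364*(-1043) = 379652)
(b + r)² = (54 + 379652)² = 379706² = 144176646436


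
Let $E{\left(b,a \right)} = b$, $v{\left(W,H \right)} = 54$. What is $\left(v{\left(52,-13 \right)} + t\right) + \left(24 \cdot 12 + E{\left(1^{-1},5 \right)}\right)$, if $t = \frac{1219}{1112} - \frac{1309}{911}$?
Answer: $\frac{347124877}{1013032} \approx 342.66$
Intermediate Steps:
$t = - \frac{345099}{1013032}$ ($t = 1219 \cdot \frac{1}{1112} - \frac{1309}{911} = \frac{1219}{1112} - \frac{1309}{911} = - \frac{345099}{1013032} \approx -0.34066$)
$\left(v{\left(52,-13 \right)} + t\right) + \left(24 \cdot 12 + E{\left(1^{-1},5 \right)}\right) = \left(54 - \frac{345099}{1013032}\right) + \left(24 \cdot 12 + 1^{-1}\right) = \frac{54358629}{1013032} + \left(288 + 1\right) = \frac{54358629}{1013032} + 289 = \frac{347124877}{1013032}$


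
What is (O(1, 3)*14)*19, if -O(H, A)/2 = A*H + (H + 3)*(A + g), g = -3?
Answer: -1596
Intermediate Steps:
O(H, A) = -2*A*H - 2*(-3 + A)*(3 + H) (O(H, A) = -2*(A*H + (H + 3)*(A - 3)) = -2*(A*H + (3 + H)*(-3 + A)) = -2*(A*H + (-3 + A)*(3 + H)) = -2*A*H - 2*(-3 + A)*(3 + H))
(O(1, 3)*14)*19 = ((18 - 6*3 + 6*1 - 4*3*1)*14)*19 = ((18 - 18 + 6 - 12)*14)*19 = -6*14*19 = -84*19 = -1596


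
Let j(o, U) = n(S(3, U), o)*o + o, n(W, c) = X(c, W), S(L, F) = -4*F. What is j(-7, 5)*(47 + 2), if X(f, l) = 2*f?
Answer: 4459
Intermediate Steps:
n(W, c) = 2*c
j(o, U) = o + 2*o² (j(o, U) = (2*o)*o + o = 2*o² + o = o + 2*o²)
j(-7, 5)*(47 + 2) = (-7*(1 + 2*(-7)))*(47 + 2) = -7*(1 - 14)*49 = -7*(-13)*49 = 91*49 = 4459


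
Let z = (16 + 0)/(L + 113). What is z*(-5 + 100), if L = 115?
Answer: 20/3 ≈ 6.6667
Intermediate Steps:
z = 4/57 (z = (16 + 0)/(115 + 113) = 16/228 = 16*(1/228) = 4/57 ≈ 0.070175)
z*(-5 + 100) = 4*(-5 + 100)/57 = (4/57)*95 = 20/3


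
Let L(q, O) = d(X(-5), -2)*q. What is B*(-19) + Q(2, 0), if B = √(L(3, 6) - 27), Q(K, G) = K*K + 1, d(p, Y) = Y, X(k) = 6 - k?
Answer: 5 - 19*I*√33 ≈ 5.0 - 109.15*I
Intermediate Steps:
Q(K, G) = 1 + K² (Q(K, G) = K² + 1 = 1 + K²)
L(q, O) = -2*q
B = I*√33 (B = √(-2*3 - 27) = √(-6 - 27) = √(-33) = I*√33 ≈ 5.7446*I)
B*(-19) + Q(2, 0) = (I*√33)*(-19) + (1 + 2²) = -19*I*√33 + (1 + 4) = -19*I*√33 + 5 = 5 - 19*I*√33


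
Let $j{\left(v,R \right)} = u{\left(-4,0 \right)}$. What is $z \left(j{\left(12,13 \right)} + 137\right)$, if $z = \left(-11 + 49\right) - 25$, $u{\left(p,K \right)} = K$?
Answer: $1781$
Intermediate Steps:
$j{\left(v,R \right)} = 0$
$z = 13$ ($z = 38 - 25 = 13$)
$z \left(j{\left(12,13 \right)} + 137\right) = 13 \left(0 + 137\right) = 13 \cdot 137 = 1781$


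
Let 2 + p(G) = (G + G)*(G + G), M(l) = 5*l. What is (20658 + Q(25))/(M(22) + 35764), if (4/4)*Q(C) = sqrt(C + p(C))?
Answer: 3443/5979 + 29*sqrt(3)/35874 ≈ 0.57725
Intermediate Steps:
p(G) = -2 + 4*G**2 (p(G) = -2 + (G + G)*(G + G) = -2 + (2*G)*(2*G) = -2 + 4*G**2)
Q(C) = sqrt(-2 + C + 4*C**2) (Q(C) = sqrt(C + (-2 + 4*C**2)) = sqrt(-2 + C + 4*C**2))
(20658 + Q(25))/(M(22) + 35764) = (20658 + sqrt(-2 + 25 + 4*25**2))/(5*22 + 35764) = (20658 + sqrt(-2 + 25 + 4*625))/(110 + 35764) = (20658 + sqrt(-2 + 25 + 2500))/35874 = (20658 + sqrt(2523))*(1/35874) = (20658 + 29*sqrt(3))*(1/35874) = 3443/5979 + 29*sqrt(3)/35874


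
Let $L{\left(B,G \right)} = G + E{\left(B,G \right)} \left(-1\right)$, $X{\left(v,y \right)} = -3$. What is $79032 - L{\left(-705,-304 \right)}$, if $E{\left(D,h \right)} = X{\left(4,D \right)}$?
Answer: $79333$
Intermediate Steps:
$E{\left(D,h \right)} = -3$
$L{\left(B,G \right)} = 3 + G$ ($L{\left(B,G \right)} = G - -3 = G + 3 = 3 + G$)
$79032 - L{\left(-705,-304 \right)} = 79032 - \left(3 - 304\right) = 79032 - -301 = 79032 + 301 = 79333$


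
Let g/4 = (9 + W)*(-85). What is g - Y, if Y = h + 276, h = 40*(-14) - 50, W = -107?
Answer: 33654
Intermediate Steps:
h = -610 (h = -560 - 50 = -610)
g = 33320 (g = 4*((9 - 107)*(-85)) = 4*(-98*(-85)) = 4*8330 = 33320)
Y = -334 (Y = -610 + 276 = -334)
g - Y = 33320 - 1*(-334) = 33320 + 334 = 33654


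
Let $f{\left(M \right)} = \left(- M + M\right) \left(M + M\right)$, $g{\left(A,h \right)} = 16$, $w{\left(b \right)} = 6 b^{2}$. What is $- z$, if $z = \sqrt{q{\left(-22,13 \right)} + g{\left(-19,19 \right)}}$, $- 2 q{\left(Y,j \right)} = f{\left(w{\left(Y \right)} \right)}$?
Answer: $-4$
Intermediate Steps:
$f{\left(M \right)} = 0$ ($f{\left(M \right)} = 0 \cdot 2 M = 0$)
$q{\left(Y,j \right)} = 0$ ($q{\left(Y,j \right)} = \left(- \frac{1}{2}\right) 0 = 0$)
$z = 4$ ($z = \sqrt{0 + 16} = \sqrt{16} = 4$)
$- z = \left(-1\right) 4 = -4$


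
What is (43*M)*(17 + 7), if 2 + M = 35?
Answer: 34056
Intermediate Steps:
M = 33 (M = -2 + 35 = 33)
(43*M)*(17 + 7) = (43*33)*(17 + 7) = 1419*24 = 34056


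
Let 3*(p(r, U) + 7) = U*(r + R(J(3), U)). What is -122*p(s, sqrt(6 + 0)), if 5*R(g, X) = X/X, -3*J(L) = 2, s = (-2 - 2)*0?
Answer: 854 - 122*sqrt(6)/15 ≈ 834.08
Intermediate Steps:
s = 0 (s = -4*0 = 0)
J(L) = -2/3 (J(L) = -1/3*2 = -2/3)
R(g, X) = 1/5 (R(g, X) = (X/X)/5 = (1/5)*1 = 1/5)
p(r, U) = -7 + U*(1/5 + r)/3 (p(r, U) = -7 + (U*(r + 1/5))/3 = -7 + (U*(1/5 + r))/3 = -7 + U*(1/5 + r)/3)
-122*p(s, sqrt(6 + 0)) = -122*(-7 + sqrt(6 + 0)/15 + (1/3)*sqrt(6 + 0)*0) = -122*(-7 + sqrt(6)/15 + (1/3)*sqrt(6)*0) = -122*(-7 + sqrt(6)/15 + 0) = -122*(-7 + sqrt(6)/15) = 854 - 122*sqrt(6)/15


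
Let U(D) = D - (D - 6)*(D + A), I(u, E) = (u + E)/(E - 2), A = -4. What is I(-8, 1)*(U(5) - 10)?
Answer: -28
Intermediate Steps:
I(u, E) = (E + u)/(-2 + E)
U(D) = D - (-6 + D)*(-4 + D) (U(D) = D - (D - 6)*(D - 4) = D - (-6 + D)*(-4 + D))
I(-8, 1)*(U(5) - 10) = ((1 - 8)/(-2 + 1))*((-24 - 1*5² + 11*5) - 10) = (-7/(-1))*((-24 - 1*25 + 55) - 10) = (-1*(-7))*((-24 - 25 + 55) - 10) = 7*(6 - 10) = 7*(-4) = -28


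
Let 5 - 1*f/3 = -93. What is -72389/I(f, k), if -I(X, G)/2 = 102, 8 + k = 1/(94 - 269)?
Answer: 72389/204 ≈ 354.85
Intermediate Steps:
k = -1401/175 (k = -8 + 1/(94 - 269) = -8 + 1/(-175) = -8 - 1/175 = -1401/175 ≈ -8.0057)
f = 294 (f = 15 - 3*(-93) = 15 + 279 = 294)
I(X, G) = -204 (I(X, G) = -2*102 = -204)
-72389/I(f, k) = -72389/(-204) = -72389*(-1/204) = 72389/204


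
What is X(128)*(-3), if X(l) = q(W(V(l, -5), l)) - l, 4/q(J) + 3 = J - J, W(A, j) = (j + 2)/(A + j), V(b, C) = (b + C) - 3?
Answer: 388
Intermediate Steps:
V(b, C) = -3 + C + b (V(b, C) = (C + b) - 3 = -3 + C + b)
W(A, j) = (2 + j)/(A + j)
q(J) = -4/3 (q(J) = 4/(-3 + (J - J)) = 4/(-3 + 0) = 4/(-3) = 4*(-⅓) = -4/3)
X(l) = -4/3 - l
X(128)*(-3) = (-4/3 - 1*128)*(-3) = (-4/3 - 128)*(-3) = -388/3*(-3) = 388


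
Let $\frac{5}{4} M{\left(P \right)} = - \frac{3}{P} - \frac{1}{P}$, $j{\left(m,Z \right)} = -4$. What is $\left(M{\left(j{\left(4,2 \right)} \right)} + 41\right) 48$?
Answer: $\frac{10032}{5} \approx 2006.4$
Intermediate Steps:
$M{\left(P \right)} = - \frac{16}{5 P}$ ($M{\left(P \right)} = \frac{4 \left(- \frac{3}{P} - \frac{1}{P}\right)}{5} = \frac{4 \left(- \frac{4}{P}\right)}{5} = - \frac{16}{5 P}$)
$\left(M{\left(j{\left(4,2 \right)} \right)} + 41\right) 48 = \left(- \frac{16}{5 \left(-4\right)} + 41\right) 48 = \left(\left(- \frac{16}{5}\right) \left(- \frac{1}{4}\right) + 41\right) 48 = \left(\frac{4}{5} + 41\right) 48 = \frac{209}{5} \cdot 48 = \frac{10032}{5}$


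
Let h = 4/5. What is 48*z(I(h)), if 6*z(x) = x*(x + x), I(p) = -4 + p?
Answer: 4096/25 ≈ 163.84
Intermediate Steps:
h = ⅘ (h = 4*(⅕) = ⅘ ≈ 0.80000)
z(x) = x²/3 (z(x) = (x*(x + x))/6 = (x*(2*x))/6 = (2*x²)/6 = x²/3)
48*z(I(h)) = 48*((-4 + ⅘)²/3) = 48*((-16/5)²/3) = 48*((⅓)*(256/25)) = 48*(256/75) = 4096/25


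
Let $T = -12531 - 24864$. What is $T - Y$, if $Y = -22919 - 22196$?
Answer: $7720$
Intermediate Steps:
$T = -37395$
$Y = -45115$
$T - Y = -37395 - -45115 = -37395 + 45115 = 7720$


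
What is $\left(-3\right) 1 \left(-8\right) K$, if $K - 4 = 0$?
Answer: $96$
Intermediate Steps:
$K = 4$ ($K = 4 + 0 = 4$)
$\left(-3\right) 1 \left(-8\right) K = \left(-3\right) 1 \left(-8\right) 4 = \left(-3\right) \left(-8\right) 4 = 24 \cdot 4 = 96$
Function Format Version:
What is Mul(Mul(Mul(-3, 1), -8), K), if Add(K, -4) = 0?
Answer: 96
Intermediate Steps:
K = 4 (K = Add(4, 0) = 4)
Mul(Mul(Mul(-3, 1), -8), K) = Mul(Mul(Mul(-3, 1), -8), 4) = Mul(Mul(-3, -8), 4) = Mul(24, 4) = 96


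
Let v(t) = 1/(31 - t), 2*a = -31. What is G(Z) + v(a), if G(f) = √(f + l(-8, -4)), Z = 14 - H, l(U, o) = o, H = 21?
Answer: 2/93 + I*√11 ≈ 0.021505 + 3.3166*I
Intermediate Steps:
Z = -7 (Z = 14 - 1*21 = 14 - 21 = -7)
a = -31/2 (a = (½)*(-31) = -31/2 ≈ -15.500)
G(f) = √(-4 + f) (G(f) = √(f - 4) = √(-4 + f))
G(Z) + v(a) = √(-4 - 7) - 1/(-31 - 31/2) = √(-11) - 1/(-93/2) = I*√11 - 1*(-2/93) = I*√11 + 2/93 = 2/93 + I*√11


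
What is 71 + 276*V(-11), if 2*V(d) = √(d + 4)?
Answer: 71 + 138*I*√7 ≈ 71.0 + 365.11*I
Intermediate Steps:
V(d) = √(4 + d)/2 (V(d) = √(d + 4)/2 = √(4 + d)/2)
71 + 276*V(-11) = 71 + 276*(√(4 - 11)/2) = 71 + 276*(√(-7)/2) = 71 + 276*((I*√7)/2) = 71 + 276*(I*√7/2) = 71 + 138*I*√7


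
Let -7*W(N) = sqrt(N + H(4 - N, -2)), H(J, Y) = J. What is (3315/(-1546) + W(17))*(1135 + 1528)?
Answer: -70028911/10822 ≈ -6471.0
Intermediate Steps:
W(N) = -2/7 (W(N) = -sqrt(N + (4 - N))/7 = -sqrt(4)/7 = -1/7*2 = -2/7)
(3315/(-1546) + W(17))*(1135 + 1528) = (3315/(-1546) - 2/7)*(1135 + 1528) = (3315*(-1/1546) - 2/7)*2663 = (-3315/1546 - 2/7)*2663 = -26297/10822*2663 = -70028911/10822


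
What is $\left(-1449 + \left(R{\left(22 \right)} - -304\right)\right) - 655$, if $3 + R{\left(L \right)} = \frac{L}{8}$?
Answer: $- \frac{7201}{4} \approx -1800.3$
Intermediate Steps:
$R{\left(L \right)} = -3 + \frac{L}{8}$
$\left(-1449 + \left(R{\left(22 \right)} - -304\right)\right) - 655 = \left(-1449 + \left(\left(-3 + \frac{1}{8} \cdot 22\right) - -304\right)\right) - 655 = \left(-1449 + \left(\left(-3 + \frac{11}{4}\right) + 304\right)\right) - 655 = \left(-1449 + \left(- \frac{1}{4} + 304\right)\right) - 655 = \left(-1449 + \frac{1215}{4}\right) - 655 = - \frac{4581}{4} - 655 = - \frac{7201}{4}$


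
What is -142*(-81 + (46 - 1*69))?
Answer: 14768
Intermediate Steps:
-142*(-81 + (46 - 1*69)) = -142*(-81 + (46 - 69)) = -142*(-81 - 23) = -142*(-104) = 14768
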